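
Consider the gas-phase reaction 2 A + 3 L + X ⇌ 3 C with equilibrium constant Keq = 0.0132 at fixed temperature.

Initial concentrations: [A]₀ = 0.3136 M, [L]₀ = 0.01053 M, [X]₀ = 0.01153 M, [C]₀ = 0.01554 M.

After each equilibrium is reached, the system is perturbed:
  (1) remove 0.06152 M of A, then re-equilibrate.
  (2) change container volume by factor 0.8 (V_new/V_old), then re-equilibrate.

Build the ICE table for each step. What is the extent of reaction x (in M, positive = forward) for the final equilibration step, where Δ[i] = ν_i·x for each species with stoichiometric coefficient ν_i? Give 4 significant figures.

Q₀ = 2835 vs Keq = 0.0132 ⇒ Q>K, reverse
Step 1:
                  A         L         X         C
  Initial    0.3136   0.01053   0.01153   0.01554
  Change   0.009881   0.01482  0.004941  -0.01482
  Equil      0.3235   0.02535   0.01647 7.1834e-04
  solve Keq expr → x = -0.004941; check Q = 0.0132
Then remove 0.06152 M of A.
Step 2:
                  A         L         X         C
  Initial     0.262   0.02535   0.01647 7.1834e-04
  Change  6.1002e-05 9.1503e-05 3.0501e-05 -9.1503e-05
  Equil       0.262   0.02544    0.0165 6.2684e-04
  solve Keq expr → x = -3.0501e-05; check Q = 0.0132
Then change container volume by factor 0.8 (V_new/V_old).
Step 3:
                  A         L         X         C
  Initial    0.3275    0.0318   0.02063 7.8355e-04
  Change  -1.2589e-04 -1.8883e-04 -6.2944e-05 1.8883e-04
  Equil      0.3274   0.03162   0.02056 9.7238e-04
  solve Keq expr → x = 6.2944e-05; check Q = 0.0132

x = 6.2944e-05 M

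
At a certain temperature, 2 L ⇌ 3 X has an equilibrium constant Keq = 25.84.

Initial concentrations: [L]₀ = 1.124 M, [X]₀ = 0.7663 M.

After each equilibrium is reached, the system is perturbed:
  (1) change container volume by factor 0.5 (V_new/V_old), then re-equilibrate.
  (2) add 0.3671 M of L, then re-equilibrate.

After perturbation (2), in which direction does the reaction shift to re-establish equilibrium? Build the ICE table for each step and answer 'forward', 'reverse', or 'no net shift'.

Direction: forward

Q₀ = 0.3562 vs Keq = 25.84 ⇒ Q<K, forward
Step 1:
                  L         X
  init        1.124    0.7663
  Δ         -0.6639    0.9958
  eq         0.4601     1.762
  solve Keq expr → x = 0.3319; check Q = 25.84
Then change container volume by factor 0.5 (V_new/V_old).
Step 2:
                  L         X
  init       0.9203     3.524
  Δ          0.2104   -0.3156
  eq          1.131     3.209
  solve Keq expr → x = -0.1052; check Q = 25.84
Then add 0.3671 M of L.
Step 3:
                  L         X
  init        1.498     3.209
  Δ         -0.2027     0.304
  eq          1.295     3.513
  solve Keq expr → x = 0.1013; check Q = 25.84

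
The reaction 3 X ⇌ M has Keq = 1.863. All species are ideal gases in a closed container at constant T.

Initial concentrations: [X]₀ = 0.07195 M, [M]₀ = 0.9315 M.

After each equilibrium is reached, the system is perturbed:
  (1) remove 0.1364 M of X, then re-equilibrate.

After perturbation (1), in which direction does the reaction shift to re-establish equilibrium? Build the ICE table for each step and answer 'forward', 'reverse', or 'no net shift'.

Direction: reverse

Q₀ = 2501 vs Keq = 1.863 ⇒ Q>K, reverse
Step 1:
                  X         M
  init      0.07195    0.9315
  Δ          0.6542   -0.2181
  eq         0.7262    0.7134
  solve Keq expr → x = -0.2181; check Q = 1.863
Then remove 0.1364 M of X.
Step 2:
                  X         M
  init       0.5898    0.7134
  Δ          0.1223  -0.04077
  eq         0.7121    0.6727
  solve Keq expr → x = -0.04077; check Q = 1.863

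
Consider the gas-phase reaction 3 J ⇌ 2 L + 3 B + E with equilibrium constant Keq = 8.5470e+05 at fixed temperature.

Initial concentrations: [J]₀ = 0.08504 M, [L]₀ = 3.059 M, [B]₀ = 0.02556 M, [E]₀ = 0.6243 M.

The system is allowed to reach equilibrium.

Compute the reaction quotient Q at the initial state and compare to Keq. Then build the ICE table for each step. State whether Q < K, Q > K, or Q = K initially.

Q₀ = 0.1586 vs Keq = 8.5470e+05 ⇒ Q<K, forward
Step 1:
                   J          L          B          E
  Initial    0.08504      3.059    0.02556     0.6243
  Change    -0.08293    0.05528    0.08293    0.02764
  Equil     0.002114      3.114     0.1085     0.6519
  solve Keq expr → x = 0.02764; check Q = 8.5470e+05

Q₀ = 0.1586; Q < K (proceeds forward)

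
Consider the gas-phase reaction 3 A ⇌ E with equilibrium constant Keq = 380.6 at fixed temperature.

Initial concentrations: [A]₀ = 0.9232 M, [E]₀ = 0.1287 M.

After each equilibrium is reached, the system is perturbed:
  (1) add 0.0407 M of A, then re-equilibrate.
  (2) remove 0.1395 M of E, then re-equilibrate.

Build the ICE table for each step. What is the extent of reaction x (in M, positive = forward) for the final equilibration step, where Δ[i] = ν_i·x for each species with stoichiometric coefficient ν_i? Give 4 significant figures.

Q₀ = 0.1636 vs Keq = 380.6 ⇒ Q<K, forward
Step 1:
                   A          E
  init        0.9232     0.1287
  Δ          -0.8213     0.2738
  eq          0.1019     0.4025
  solve Keq expr → x = 0.2738; check Q = 380.6
Then add 0.0407 M of A.
Step 2:
                   A          E
  init        0.1426     0.4025
  Δ          -0.0396     0.0132
  eq           0.103     0.4157
  solve Keq expr → x = 0.0132; check Q = 380.6
Then remove 0.1395 M of E.
Step 3:
                   A          E
  init         0.103     0.2762
  Δ         -0.01267   0.004222
  eq         0.09032     0.2804
  solve Keq expr → x = 0.004222; check Q = 380.6

x = 0.004222 M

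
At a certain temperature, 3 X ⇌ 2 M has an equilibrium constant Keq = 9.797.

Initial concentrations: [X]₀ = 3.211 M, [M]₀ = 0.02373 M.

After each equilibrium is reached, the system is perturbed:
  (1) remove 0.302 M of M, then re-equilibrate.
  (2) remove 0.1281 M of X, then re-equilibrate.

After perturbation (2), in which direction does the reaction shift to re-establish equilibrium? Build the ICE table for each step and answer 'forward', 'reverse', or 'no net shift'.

Q₀ = 1.7009e-05 vs Keq = 9.797 ⇒ Q<K, forward
Step 1:
                  X         M
  I           3.211   0.02373
  C          -2.541     1.694
  E          0.6703     1.718
  solve Keq expr → x = 0.8469; check Q = 9.797
Then remove 0.302 M of M.
Step 2:
                  X         M
  I          0.6703     1.416
  C        -0.06847   0.04565
  E          0.6018     1.461
  solve Keq expr → x = 0.02282; check Q = 9.797
Then remove 0.1281 M of X.
Step 3:
                  X         M
  I          0.4737     1.461
  C          0.1081  -0.07209
  E          0.5818     1.389
  solve Keq expr → x = -0.03605; check Q = 9.797

Direction: reverse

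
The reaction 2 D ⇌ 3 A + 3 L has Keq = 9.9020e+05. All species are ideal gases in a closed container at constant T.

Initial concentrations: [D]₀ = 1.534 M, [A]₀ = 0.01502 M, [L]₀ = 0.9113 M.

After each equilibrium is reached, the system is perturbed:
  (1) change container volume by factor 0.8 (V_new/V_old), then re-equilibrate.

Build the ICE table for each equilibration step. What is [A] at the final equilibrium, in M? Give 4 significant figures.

Q₀ = 1.0898e-06 vs Keq = 9.9020e+05 ⇒ Q<K, forward
Step 1:
                    D           A           L
  I             1.534     0.01502      0.9113
  C            -1.514       2.271       2.271
  E           0.01973       2.286       3.183
  solve Keq expr → x = 0.7571; check Q = 9.9020e+05
Then change container volume by factor 0.8 (V_new/V_old).
Step 2:
                    D           A           L
  I           0.02466       2.858       3.978
  C           0.01319    -0.01978    -0.01978
  E           0.03785       2.838       3.959
  solve Keq expr → x = -0.006594; check Q = 9.9020e+05

[A]_eq = 2.838 M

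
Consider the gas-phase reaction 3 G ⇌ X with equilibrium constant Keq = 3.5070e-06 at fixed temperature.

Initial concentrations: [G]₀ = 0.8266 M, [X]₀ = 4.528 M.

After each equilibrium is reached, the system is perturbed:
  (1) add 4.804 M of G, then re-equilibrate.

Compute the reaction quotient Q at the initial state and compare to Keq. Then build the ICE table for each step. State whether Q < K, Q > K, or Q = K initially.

Q₀ = 8.017 vs Keq = 3.5070e-06 ⇒ Q>K, reverse
Step 1:
                  G         X
  init       0.8266     4.528
  Δ           13.55    -4.518
  eq          14.38   0.01043
  solve Keq expr → x = -4.518; check Q = 3.5070e-06
Then add 4.804 M of G.
Step 2:
                  G         X
  init        19.18   0.01043
  Δ         -0.0425   0.01417
  eq          19.14   0.02459
  solve Keq expr → x = 0.01417; check Q = 3.5070e-06

Q₀ = 8.017; Q > K (proceeds reverse)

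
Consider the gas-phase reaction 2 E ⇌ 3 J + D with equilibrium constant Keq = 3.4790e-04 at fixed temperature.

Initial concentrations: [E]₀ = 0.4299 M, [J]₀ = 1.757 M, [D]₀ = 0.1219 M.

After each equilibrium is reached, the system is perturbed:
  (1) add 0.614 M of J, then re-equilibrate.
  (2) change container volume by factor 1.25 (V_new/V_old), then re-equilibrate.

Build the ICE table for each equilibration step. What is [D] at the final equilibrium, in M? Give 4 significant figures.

Q₀ = 3.578 vs Keq = 3.4790e-04 ⇒ Q>K, reverse
Step 1:
                   E          J          D
  Initial     0.4299      1.757     0.1219
  Change      0.2437    -0.3655    -0.1218
  Equil       0.6736      1.391 5.8588e-05
  solve Keq expr → x = -0.1218; check Q = 3.4790e-04
Then add 0.614 M of J.
Step 2:
                   E          J          D
  Initial     0.6736      2.005 5.8588e-05
  Change  7.8021e-05 -1.1703e-04 -3.9010e-05
  Equil       0.6737      2.005 1.9578e-05
  solve Keq expr → x = -3.9010e-05; check Q = 3.4790e-04
Then change container volume by factor 1.25 (V_new/V_old).
Step 3:
                   E          J          D
  Initial     0.5389      1.604 1.5662e-05
  Change  -1.7614e-05 2.6421e-05 8.8071e-06
  Equil       0.5389      1.604 2.4469e-05
  solve Keq expr → x = 8.8071e-06; check Q = 3.4790e-04

[D]_eq = 2.4469e-05 M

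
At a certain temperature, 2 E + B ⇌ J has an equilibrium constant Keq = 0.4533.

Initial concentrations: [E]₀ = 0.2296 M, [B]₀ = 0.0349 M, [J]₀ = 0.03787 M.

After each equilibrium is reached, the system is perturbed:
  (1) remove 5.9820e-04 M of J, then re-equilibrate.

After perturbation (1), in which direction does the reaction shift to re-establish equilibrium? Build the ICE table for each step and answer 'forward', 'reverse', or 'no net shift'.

Q₀ = 20.58 vs Keq = 0.4533 ⇒ Q>K, reverse
Step 1:
                    E           B           J
  init         0.2296      0.0349     0.03787
  Δ           0.07005     0.03502    -0.03502
  eq           0.2996     0.06992    0.002846
  solve Keq expr → x = -0.03502; check Q = 0.4533
Then remove 5.9820e-04 M of J.
Step 2:
                    E           B           J
  init         0.2996     0.06992    0.002248
  Δ          -0.00111 -5.5475e-04  5.5475e-04
  eq           0.2985     0.06937    0.002803
  solve Keq expr → x = 5.5475e-04; check Q = 0.4533

Direction: forward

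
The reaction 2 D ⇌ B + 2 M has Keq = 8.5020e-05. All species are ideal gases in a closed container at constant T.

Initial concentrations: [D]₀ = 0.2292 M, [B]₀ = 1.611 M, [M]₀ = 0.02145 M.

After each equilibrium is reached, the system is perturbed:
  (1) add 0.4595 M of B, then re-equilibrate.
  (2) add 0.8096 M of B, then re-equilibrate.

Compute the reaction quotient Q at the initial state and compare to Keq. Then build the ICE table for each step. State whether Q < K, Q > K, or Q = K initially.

Q₀ = 0.01411; Q > K (proceeds reverse)

Q₀ = 0.01411 vs Keq = 8.5020e-05 ⇒ Q>K, reverse
Step 1:
                    D           B           M
  Initial      0.2292       1.611     0.02145
  Change      0.01964   -0.009818    -0.01964
  Equil        0.2488       1.601    0.001813
  solve Keq expr → x = -0.009818; check Q = 8.5020e-05
Then add 0.4595 M of B.
Step 2:
                    D           B           M
  Initial      0.2488       2.061    0.001813
  Change   2.1348e-04 -1.0674e-04 -2.1348e-04
  Equil        0.2491       2.061      0.0016
  solve Keq expr → x = -1.0674e-04; check Q = 8.5020e-05
Then add 0.8096 M of B.
Step 3:
                    D           B           M
  Initial      0.2491        2.87      0.0016
  Change   2.4292e-04 -1.2146e-04 -2.4292e-04
  Equil        0.2493        2.87    0.001357
  solve Keq expr → x = -1.2146e-04; check Q = 8.5020e-05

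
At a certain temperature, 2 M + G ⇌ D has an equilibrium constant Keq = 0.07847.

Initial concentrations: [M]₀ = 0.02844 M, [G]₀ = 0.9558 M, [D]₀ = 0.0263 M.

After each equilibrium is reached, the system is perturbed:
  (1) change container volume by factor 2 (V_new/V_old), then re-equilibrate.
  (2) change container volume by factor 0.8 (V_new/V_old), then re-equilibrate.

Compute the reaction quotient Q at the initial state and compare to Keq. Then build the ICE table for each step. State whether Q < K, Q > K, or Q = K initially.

Q₀ = 34.02 vs Keq = 0.07847 ⇒ Q>K, reverse
Step 1:
                  M         G         D
  init      0.02844    0.9558    0.0263
  Δ         0.05161   0.02581  -0.02581
  eq        0.08005    0.9816 4.9362e-04
  solve Keq expr → x = -0.02581; check Q = 0.07847
Then change container volume by factor 2 (V_new/V_old).
Step 2:
                  M         G         D
  init      0.04003    0.4908 2.4681e-04
  Δ       3.6789e-04 1.8394e-04 -1.8394e-04
  eq        0.04039     0.491 6.2866e-05
  solve Keq expr → x = -1.8394e-04; check Q = 0.07847
Then change container volume by factor 0.8 (V_new/V_old).
Step 3:
                  M         G         D
  init      0.05049    0.6137 7.8582e-05
  Δ       -8.7537e-05 -4.3768e-05 4.3768e-05
  eq        0.05041    0.6137 1.2235e-04
  solve Keq expr → x = 4.3768e-05; check Q = 0.07847

Q₀ = 34.02; Q > K (proceeds reverse)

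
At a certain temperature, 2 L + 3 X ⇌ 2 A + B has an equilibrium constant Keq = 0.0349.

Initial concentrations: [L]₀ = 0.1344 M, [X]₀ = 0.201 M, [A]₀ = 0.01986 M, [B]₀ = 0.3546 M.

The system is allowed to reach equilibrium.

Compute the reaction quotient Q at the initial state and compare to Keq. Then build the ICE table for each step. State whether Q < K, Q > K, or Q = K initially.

Q₀ = 0.9535; Q > K (proceeds reverse)

Q₀ = 0.9535 vs Keq = 0.0349 ⇒ Q>K, reverse
Step 1:
                  L         X         A         B
  Initial    0.1344     0.201   0.01986    0.3546
  Change    0.01487    0.0223  -0.01487 -0.007433
  Equil      0.1493    0.2233  0.004994    0.3472
  solve Keq expr → x = -0.007433; check Q = 0.0349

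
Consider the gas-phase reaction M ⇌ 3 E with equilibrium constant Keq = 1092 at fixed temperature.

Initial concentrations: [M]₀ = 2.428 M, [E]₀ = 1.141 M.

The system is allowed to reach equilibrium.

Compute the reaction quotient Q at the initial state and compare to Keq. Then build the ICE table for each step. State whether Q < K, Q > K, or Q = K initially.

Q₀ = 0.6118 vs Keq = 1092 ⇒ Q<K, forward
Step 1:
                   M          E
  init         2.428      1.141
  Δ           -2.066      6.198
  eq           0.362      7.339
  solve Keq expr → x = 2.066; check Q = 1092

Q₀ = 0.6118; Q < K (proceeds forward)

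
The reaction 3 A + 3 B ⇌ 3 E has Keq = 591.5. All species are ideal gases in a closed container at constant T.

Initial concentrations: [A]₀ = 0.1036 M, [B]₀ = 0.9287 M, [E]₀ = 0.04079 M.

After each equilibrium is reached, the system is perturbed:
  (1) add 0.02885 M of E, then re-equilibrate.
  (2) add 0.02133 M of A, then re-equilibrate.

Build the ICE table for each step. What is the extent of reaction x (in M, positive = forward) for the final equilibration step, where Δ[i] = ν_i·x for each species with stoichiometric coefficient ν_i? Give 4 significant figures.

x = 0.006079 M

Q₀ = 0.0762 vs Keq = 591.5 ⇒ Q<K, forward
Step 1:
                  A         B         E
  init       0.1036    0.9287   0.04079
  Δ        -0.08572  -0.08572   0.08572
  eq        0.01788     0.843    0.1265
  solve Keq expr → x = 0.02857; check Q = 591.5
Then add 0.02885 M of E.
Step 2:
                  A         B         E
  init      0.01788     0.843    0.1554
  Δ        0.003495  0.003495 -0.003495
  eq        0.02137    0.8465    0.1519
  solve Keq expr → x = -0.001165; check Q = 591.5
Then add 0.02133 M of A.
Step 3:
                  A         B         E
  init       0.0427    0.8465    0.1519
  Δ        -0.01824  -0.01824   0.01824
  eq        0.02447    0.8282    0.1701
  solve Keq expr → x = 0.006079; check Q = 591.5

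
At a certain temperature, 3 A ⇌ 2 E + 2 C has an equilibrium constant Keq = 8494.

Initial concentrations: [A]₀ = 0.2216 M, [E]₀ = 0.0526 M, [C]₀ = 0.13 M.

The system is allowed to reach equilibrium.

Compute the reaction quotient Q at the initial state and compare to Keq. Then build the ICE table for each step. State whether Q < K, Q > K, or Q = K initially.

Q₀ = 0.004297 vs Keq = 8494 ⇒ Q<K, forward
Step 1:
                    A           E           C
  I            0.2216      0.0526        0.13
  C           -0.2146      0.1431      0.1431
  E          0.006954      0.1957      0.2731
  solve Keq expr → x = 0.07155; check Q = 8494

Q₀ = 0.004297; Q < K (proceeds forward)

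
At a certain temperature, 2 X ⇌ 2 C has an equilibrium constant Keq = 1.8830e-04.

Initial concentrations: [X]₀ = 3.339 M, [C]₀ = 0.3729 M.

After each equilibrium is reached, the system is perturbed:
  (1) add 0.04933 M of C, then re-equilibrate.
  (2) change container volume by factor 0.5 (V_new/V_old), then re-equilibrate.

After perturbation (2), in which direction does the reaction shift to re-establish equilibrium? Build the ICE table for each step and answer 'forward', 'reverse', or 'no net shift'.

Q₀ = 0.01247 vs Keq = 1.8830e-04 ⇒ Q>K, reverse
Step 1:
                  X         C
  Initial     3.339    0.3729
  Change     0.3227   -0.3227
  Equil       3.662   0.05025
  solve Keq expr → x = -0.1613; check Q = 1.8830e-04
Then add 0.04933 M of C.
Step 2:
                  X         C
  Initial     3.662   0.09958
  Change    0.04866  -0.04866
  Equil        3.71   0.05091
  solve Keq expr → x = -0.02433; check Q = 1.8830e-04
Then change container volume by factor 0.5 (V_new/V_old).
Step 3:
                  X         C
  Initial     7.421    0.1018
  Change          0         0
  Equil       7.421    0.1018
  solve Keq expr → x = 0; check Q = 1.8830e-04

Direction: no net shift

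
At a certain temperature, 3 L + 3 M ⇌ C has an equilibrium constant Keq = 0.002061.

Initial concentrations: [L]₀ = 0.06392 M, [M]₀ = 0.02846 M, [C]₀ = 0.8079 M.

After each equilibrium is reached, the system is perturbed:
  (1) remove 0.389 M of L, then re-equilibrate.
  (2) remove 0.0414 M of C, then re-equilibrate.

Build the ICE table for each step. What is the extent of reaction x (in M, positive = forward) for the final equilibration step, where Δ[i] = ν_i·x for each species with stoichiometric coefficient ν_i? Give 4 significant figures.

Q₀ = 1.3420e+08 vs Keq = 0.002061 ⇒ Q>K, reverse
Step 1:
                    L           M           C
  I           0.06392     0.02846      0.8079
  C             1.987       1.987     -0.6623
  E             2.051       2.015      0.1456
  solve Keq expr → x = -0.6623; check Q = 0.002061
Then remove 0.389 M of L.
Step 2:
                    L           M           C
  I             1.662       2.015      0.1456
  C            0.1082      0.1082    -0.03607
  E              1.77       2.124      0.1095
  solve Keq expr → x = -0.03607; check Q = 0.002061
Then remove 0.0414 M of C.
Step 3:
                    L           M           C
  I              1.77       2.124     0.06809
  C          -0.06403    -0.06403     0.02134
  E             1.706        2.06     0.08943
  solve Keq expr → x = 0.02134; check Q = 0.002061

x = 0.02134 M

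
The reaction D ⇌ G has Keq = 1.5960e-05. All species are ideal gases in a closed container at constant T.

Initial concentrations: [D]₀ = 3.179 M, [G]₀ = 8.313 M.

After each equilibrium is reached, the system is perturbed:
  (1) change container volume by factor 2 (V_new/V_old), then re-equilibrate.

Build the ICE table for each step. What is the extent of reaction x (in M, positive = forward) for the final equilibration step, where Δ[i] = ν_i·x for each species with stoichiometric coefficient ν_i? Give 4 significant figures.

x = 0 M

Q₀ = 2.615 vs Keq = 1.5960e-05 ⇒ Q>K, reverse
Step 1:
                  D         G
  I           3.179     8.313
  C           8.313    -8.313
  E           11.49 1.8341e-04
  solve Keq expr → x = -8.313; check Q = 1.5960e-05
Then change container volume by factor 2 (V_new/V_old).
Step 2:
                  D         G
  I           5.746 9.1705e-05
  C               0         0
  E           5.746 9.1705e-05
  solve Keq expr → x = 0; check Q = 1.5960e-05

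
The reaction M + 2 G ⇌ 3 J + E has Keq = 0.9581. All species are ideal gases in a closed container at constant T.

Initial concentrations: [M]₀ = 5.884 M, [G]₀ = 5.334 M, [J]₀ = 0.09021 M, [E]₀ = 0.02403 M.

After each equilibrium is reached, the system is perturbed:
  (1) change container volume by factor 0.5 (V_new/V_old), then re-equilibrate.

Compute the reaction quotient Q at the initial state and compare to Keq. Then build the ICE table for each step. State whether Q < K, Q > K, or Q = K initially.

Q₀ = 1.0538e-07 vs Keq = 0.9581 ⇒ Q<K, forward
Step 1:
                   M          G          J          E
  I            5.884      5.334    0.09021    0.02403
  C           -1.105     -2.211      3.316      1.105
  E            4.779      3.123      3.407       1.13
  solve Keq expr → x = 1.105; check Q = 0.9581
Then change container volume by factor 0.5 (V_new/V_old).
Step 2:
                   M          G          J          E
  I            9.557      6.246      6.813      2.259
  C           0.2672     0.5344    -0.8016    -0.2672
  E            9.824       6.78      6.012      1.992
  solve Keq expr → x = -0.2672; check Q = 0.9581

Q₀ = 1.0538e-07; Q < K (proceeds forward)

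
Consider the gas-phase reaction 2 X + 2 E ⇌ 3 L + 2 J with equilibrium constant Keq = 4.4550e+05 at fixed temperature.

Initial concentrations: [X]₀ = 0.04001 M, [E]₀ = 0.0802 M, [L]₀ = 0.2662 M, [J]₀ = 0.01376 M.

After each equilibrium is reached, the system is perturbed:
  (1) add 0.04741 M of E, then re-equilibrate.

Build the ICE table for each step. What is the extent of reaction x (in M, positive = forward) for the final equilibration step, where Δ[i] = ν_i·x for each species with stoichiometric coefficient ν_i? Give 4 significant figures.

Q₀ = 0.3469 vs Keq = 4.4550e+05 ⇒ Q<K, forward
Step 1:
                   X          E          L          J
  Initial    0.04001     0.0802     0.2662    0.01376
  Change    -0.03964   -0.03964    0.05947    0.03964
  Equil   3.6664e-04    0.04056     0.3257     0.0534
  solve Keq expr → x = 0.01982; check Q = 4.4550e+05
Then add 0.04741 M of E.
Step 2:
                   X          E          L          J
  Initial 3.6664e-04    0.08797     0.3257     0.0534
  Change  -1.9637e-04 -1.9637e-04 2.9456e-04 1.9637e-04
  Equil   1.7027e-04    0.08777      0.326     0.0536
  solve Keq expr → x = 9.8185e-05; check Q = 4.4550e+05

x = 9.8185e-05 M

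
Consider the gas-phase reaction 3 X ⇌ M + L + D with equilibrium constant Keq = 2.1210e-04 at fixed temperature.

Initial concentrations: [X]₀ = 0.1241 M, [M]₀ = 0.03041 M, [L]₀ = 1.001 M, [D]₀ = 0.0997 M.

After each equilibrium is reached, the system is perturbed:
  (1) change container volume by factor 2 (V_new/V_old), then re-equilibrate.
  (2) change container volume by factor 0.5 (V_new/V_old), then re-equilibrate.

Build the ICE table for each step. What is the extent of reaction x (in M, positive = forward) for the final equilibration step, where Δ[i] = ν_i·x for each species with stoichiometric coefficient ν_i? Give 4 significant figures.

Q₀ = 1.588 vs Keq = 2.1210e-04 ⇒ Q>K, reverse
Step 1:
                    X           M           L           D
  Initial      0.1241     0.03041       1.001      0.0997
  Change      0.09114    -0.03038    -0.03038    -0.03038
  Equil        0.2152  3.1432e-05      0.9706     0.06932
  solve Keq expr → x = -0.03038; check Q = 2.1210e-04
Then change container volume by factor 2 (V_new/V_old).
Step 2:
                    X           M           L           D
  Initial      0.1076  1.5716e-05      0.4853     0.03466
  Change            0           0           0           0
  Equil        0.1076  1.5716e-05      0.4853     0.03466
  solve Keq expr → x = 0; check Q = 2.1210e-04
Then change container volume by factor 0.5 (V_new/V_old).
Step 3:
                    X           M           L           D
  Initial      0.2152  3.1432e-05      0.9706     0.06932
  Change            0           0           0           0
  Equil        0.2152  3.1432e-05      0.9706     0.06932
  solve Keq expr → x = 0; check Q = 2.1210e-04

x = 0 M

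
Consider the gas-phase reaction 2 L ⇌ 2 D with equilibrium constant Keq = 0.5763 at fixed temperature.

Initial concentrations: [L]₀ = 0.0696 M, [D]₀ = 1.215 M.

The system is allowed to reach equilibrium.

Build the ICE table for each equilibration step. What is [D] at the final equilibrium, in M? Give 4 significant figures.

[D]_eq = 0.5544 M

Q₀ = 304.7 vs Keq = 0.5763 ⇒ Q>K, reverse
Step 1:
                  L         D
  Initial    0.0696     1.215
  Change     0.6606   -0.6606
  Equil      0.7302    0.5544
  solve Keq expr → x = -0.3303; check Q = 0.5763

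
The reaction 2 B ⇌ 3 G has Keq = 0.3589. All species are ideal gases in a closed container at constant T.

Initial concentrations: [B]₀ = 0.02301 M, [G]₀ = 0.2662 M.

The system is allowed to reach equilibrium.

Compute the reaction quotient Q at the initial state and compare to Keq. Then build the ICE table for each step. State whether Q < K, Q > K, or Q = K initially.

Q₀ = 35.63; Q > K (proceeds reverse)

Q₀ = 35.63 vs Keq = 0.3589 ⇒ Q>K, reverse
Step 1:
                  B         G
  Initial   0.02301    0.2662
  Change    0.07604   -0.1141
  Equil     0.09905    0.1521
  solve Keq expr → x = -0.03802; check Q = 0.3589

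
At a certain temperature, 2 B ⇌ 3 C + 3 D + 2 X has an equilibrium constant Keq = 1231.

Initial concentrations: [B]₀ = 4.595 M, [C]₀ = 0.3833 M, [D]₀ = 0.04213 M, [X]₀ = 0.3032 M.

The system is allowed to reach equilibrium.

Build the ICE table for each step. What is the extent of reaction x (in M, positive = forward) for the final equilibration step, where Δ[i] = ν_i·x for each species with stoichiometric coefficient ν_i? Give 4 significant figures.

x = 1.041 M

Q₀ = 1.8335e-08 vs Keq = 1231 ⇒ Q<K, forward
Step 1:
                  B         C         D         X
  Initial     4.595    0.3833   0.04213    0.3032
  Change     -2.082     3.123     3.123     2.082
  Equil       2.513     3.506     3.165     2.385
  solve Keq expr → x = 1.041; check Q = 1231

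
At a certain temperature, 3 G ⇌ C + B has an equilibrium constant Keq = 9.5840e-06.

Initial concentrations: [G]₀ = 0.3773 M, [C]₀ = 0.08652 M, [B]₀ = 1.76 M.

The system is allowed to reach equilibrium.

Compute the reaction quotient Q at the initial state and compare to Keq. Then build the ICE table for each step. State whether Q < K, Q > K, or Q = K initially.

Q₀ = 2.835 vs Keq = 9.5840e-06 ⇒ Q>K, reverse
Step 1:
                  G         C         B
  Initial    0.3773   0.08652      1.76
  Change     0.2596  -0.08652  -0.08652
  Equil      0.6369 1.4793e-06     1.673
  solve Keq expr → x = -0.08652; check Q = 9.5840e-06

Q₀ = 2.835; Q > K (proceeds reverse)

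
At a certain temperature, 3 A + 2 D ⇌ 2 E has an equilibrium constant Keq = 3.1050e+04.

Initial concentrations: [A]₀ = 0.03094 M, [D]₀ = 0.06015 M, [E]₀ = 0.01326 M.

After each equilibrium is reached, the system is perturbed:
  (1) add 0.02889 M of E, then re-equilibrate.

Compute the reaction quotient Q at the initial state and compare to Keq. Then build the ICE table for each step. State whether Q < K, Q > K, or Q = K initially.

Q₀ = 1641 vs Keq = 3.1050e+04 ⇒ Q<K, forward
Step 1:
                  A         D         E
  Initial   0.03094   0.06015   0.01326
  Change   -0.01295 -0.008636  0.008636
  Equil     0.01799   0.05151    0.0219
  solve Keq expr → x = 0.004318; check Q = 3.1050e+04
Then add 0.02889 M of E.
Step 2:
                  A         D         E
  Initial   0.01799   0.05151   0.05079
  Change   0.008961  0.005974 -0.005974
  Equil     0.02695   0.05749   0.04481
  solve Keq expr → x = -0.002987; check Q = 3.1050e+04

Q₀ = 1641; Q < K (proceeds forward)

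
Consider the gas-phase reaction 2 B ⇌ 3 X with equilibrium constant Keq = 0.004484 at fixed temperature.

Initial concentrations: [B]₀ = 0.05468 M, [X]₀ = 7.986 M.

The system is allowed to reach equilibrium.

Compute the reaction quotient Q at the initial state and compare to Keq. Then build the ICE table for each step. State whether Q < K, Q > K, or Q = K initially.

Q₀ = 1.7035e+05; Q > K (proceeds reverse)

Q₀ = 1.7035e+05 vs Keq = 0.004484 ⇒ Q>K, reverse
Step 1:
                   B          X
  init       0.05468      7.986
  Δ                5       -7.5
  eq           5.055     0.4857
  solve Keq expr → x = -2.5; check Q = 0.004484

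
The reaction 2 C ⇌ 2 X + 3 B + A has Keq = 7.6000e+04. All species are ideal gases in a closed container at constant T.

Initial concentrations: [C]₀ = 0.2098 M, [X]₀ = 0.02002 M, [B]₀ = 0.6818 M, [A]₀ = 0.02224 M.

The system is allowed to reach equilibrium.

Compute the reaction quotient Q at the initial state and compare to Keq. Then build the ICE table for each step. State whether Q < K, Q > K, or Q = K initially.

Q₀ = 6.4183e-05; Q < K (proceeds forward)

Q₀ = 6.4183e-05 vs Keq = 7.6000e+04 ⇒ Q<K, forward
Step 1:
                   C          X          B          A
  Initial     0.2098    0.02002     0.6818    0.02224
  Change     -0.2095     0.2095     0.3143     0.1048
  Equil   2.9494e-04     0.2295     0.9961      0.127
  solve Keq expr → x = 0.1048; check Q = 7.6000e+04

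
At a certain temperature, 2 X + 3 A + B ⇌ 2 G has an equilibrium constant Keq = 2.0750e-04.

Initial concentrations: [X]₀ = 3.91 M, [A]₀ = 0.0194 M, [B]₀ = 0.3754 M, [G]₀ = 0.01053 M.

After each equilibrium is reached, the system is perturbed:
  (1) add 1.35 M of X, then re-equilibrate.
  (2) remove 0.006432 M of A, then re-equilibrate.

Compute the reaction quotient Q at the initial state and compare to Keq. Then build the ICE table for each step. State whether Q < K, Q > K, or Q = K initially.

Q₀ = 2.646 vs Keq = 2.0750e-04 ⇒ Q>K, reverse
Step 1:
                    X           A           B           G
  init           3.91      0.0194      0.3754     0.01053
  Δ            0.0103     0.01545    0.005152     -0.0103
  eq             3.92     0.03485      0.3806  2.2669e-04
  solve Keq expr → x = -0.005152; check Q = 2.0750e-04
Then add 1.35 M of X.
Step 2:
                    X           A           B           G
  init           5.27     0.03485      0.3806  2.2669e-04
  Δ       -7.6539e-05 -1.1481e-04 -3.8270e-05  7.6539e-05
  eq             5.27     0.03474      0.3805  3.0323e-04
  solve Keq expr → x = 3.8270e-05; check Q = 2.0750e-04
Then remove 0.006432 M of A.
Step 3:
                    X           A           B           G
  init           5.27     0.02831      0.3805  3.0323e-04
  Δ        7.8772e-05  1.1816e-04  3.9386e-05 -7.8772e-05
  eq             5.27     0.02843      0.3806  2.2446e-04
  solve Keq expr → x = -3.9386e-05; check Q = 2.0750e-04

Q₀ = 2.646; Q > K (proceeds reverse)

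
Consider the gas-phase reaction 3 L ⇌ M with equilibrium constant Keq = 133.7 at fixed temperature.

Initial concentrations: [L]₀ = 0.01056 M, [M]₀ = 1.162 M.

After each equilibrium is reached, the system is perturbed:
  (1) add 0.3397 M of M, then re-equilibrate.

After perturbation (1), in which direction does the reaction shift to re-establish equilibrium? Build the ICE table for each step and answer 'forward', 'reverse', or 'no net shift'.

Direction: reverse

Q₀ = 9.8677e+05 vs Keq = 133.7 ⇒ Q>K, reverse
Step 1:
                  L         M
  Initial   0.01056     1.162
  Change     0.1912  -0.06374
  Equil      0.2018     1.098
  solve Keq expr → x = -0.06374; check Q = 133.7
Then add 0.3397 M of M.
Step 2:
                  L         M
  Initial    0.2018     1.438
  Change    0.01865 -0.006215
  Equil      0.2204     1.432
  solve Keq expr → x = -0.006215; check Q = 133.7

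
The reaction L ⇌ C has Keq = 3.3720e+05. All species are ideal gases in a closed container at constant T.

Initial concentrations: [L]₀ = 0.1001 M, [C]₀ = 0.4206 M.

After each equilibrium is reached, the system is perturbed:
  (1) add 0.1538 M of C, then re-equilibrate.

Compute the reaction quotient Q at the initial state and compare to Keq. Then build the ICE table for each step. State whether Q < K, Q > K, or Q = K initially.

Q₀ = 4.202 vs Keq = 3.3720e+05 ⇒ Q<K, forward
Step 1:
                   L          C
  init        0.1001     0.4206
  Δ          -0.1001     0.1001
  eq      1.5442e-06     0.5207
  solve Keq expr → x = 0.1001; check Q = 3.3720e+05
Then add 0.1538 M of C.
Step 2:
                   L          C
  init    1.5442e-06     0.6745
  Δ       4.5611e-07 -4.5611e-07
  eq      2.0003e-06     0.6745
  solve Keq expr → x = -4.5611e-07; check Q = 3.3720e+05

Q₀ = 4.202; Q < K (proceeds forward)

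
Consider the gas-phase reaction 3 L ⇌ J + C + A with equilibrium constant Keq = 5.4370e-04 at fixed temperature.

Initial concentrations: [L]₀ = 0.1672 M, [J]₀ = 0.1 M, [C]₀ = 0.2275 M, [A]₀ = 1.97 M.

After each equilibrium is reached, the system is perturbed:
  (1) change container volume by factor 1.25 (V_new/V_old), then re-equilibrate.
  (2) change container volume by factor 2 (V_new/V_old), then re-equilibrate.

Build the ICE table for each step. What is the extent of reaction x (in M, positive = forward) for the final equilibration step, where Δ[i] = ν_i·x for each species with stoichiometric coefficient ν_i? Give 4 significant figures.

x = 0 M

Q₀ = 9.588 vs Keq = 5.4370e-04 ⇒ Q>K, reverse
Step 1:
                    L           J           C           A
  init         0.1672         0.1      0.2275        1.97
  Δ            0.2993    -0.09977    -0.09977    -0.09977
  eq           0.4665  2.3107e-04      0.1277        1.87
  solve Keq expr → x = -0.09977; check Q = 5.4370e-04
Then change container volume by factor 1.25 (V_new/V_old).
Step 2:
                    L           J           C           A
  init         0.3732  1.8486e-04      0.1022       1.496
  Δ                 0           0           0           0
  eq           0.3732  1.8486e-04      0.1022       1.496
  solve Keq expr → x = 0; check Q = 5.4370e-04
Then change container volume by factor 2 (V_new/V_old).
Step 3:
                    L           J           C           A
  init         0.1866  9.2428e-05     0.05109      0.7481
  Δ                 0           0           0           0
  eq           0.1866  9.2428e-05     0.05109      0.7481
  solve Keq expr → x = 0; check Q = 5.4370e-04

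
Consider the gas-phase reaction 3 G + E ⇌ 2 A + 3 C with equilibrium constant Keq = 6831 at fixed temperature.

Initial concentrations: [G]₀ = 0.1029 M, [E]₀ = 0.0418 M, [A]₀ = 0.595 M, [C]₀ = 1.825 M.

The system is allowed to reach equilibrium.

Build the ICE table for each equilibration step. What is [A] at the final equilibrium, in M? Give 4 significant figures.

[A]_eq = 0.5568 M

Q₀ = 4.7250e+04 vs Keq = 6831 ⇒ Q>K, reverse
Step 1:
                   G          E          A          C
  I           0.1029     0.0418      0.595      1.825
  C          0.05734    0.01911   -0.03823   -0.05734
  E           0.1602    0.06091     0.5568      1.768
  solve Keq expr → x = -0.01911; check Q = 6831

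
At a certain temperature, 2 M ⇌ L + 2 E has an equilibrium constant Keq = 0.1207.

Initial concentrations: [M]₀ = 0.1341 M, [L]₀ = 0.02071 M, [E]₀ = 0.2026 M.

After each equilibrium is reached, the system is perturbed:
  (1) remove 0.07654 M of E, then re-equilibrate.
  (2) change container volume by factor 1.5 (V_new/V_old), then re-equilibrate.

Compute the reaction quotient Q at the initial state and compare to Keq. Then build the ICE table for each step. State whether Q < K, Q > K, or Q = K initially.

Q₀ = 0.04727 vs Keq = 0.1207 ⇒ Q<K, forward
Step 1:
                  M         L         E
  init       0.1341   0.02071    0.2026
  Δ        -0.02075   0.01038   0.02075
  eq         0.1133   0.03109    0.2234
  solve Keq expr → x = 0.01038; check Q = 0.1207
Then remove 0.07654 M of E.
Step 2:
                  M         L         E
  init       0.1133   0.03109    0.1468
  Δ        -0.01817  0.009085   0.01817
  eq        0.09518   0.04017     0.165
  solve Keq expr → x = 0.009085; check Q = 0.1207
Then change container volume by factor 1.5 (V_new/V_old).
Step 3:
                  M         L         E
  init      0.06345   0.02678      0.11
  Δ       -0.005918  0.002959  0.005918
  eq        0.05753   0.02974    0.1159
  solve Keq expr → x = 0.002959; check Q = 0.1207

Q₀ = 0.04727; Q < K (proceeds forward)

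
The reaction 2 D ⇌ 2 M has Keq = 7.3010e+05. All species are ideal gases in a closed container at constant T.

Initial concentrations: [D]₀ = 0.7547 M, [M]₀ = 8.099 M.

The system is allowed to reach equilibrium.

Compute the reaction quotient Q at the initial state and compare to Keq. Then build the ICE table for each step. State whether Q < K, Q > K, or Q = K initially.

Q₀ = 115.2; Q < K (proceeds forward)

Q₀ = 115.2 vs Keq = 7.3010e+05 ⇒ Q<K, forward
Step 1:
                    D           M
  Initial      0.7547       8.099
  Change      -0.7444      0.7444
  Equil       0.01035       8.843
  solve Keq expr → x = 0.3722; check Q = 7.3010e+05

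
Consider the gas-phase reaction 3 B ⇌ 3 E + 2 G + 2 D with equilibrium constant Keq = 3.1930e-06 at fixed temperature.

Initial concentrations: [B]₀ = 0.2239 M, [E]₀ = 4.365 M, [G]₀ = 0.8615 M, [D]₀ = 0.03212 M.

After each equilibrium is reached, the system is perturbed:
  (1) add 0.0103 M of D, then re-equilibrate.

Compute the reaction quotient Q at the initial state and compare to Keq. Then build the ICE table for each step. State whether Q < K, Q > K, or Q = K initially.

Q₀ = 5.674 vs Keq = 3.1930e-06 ⇒ Q>K, reverse
Step 1:
                  B         E         G         D
  init       0.2239     4.365    0.8615   0.03212
  Δ         0.04813  -0.04813  -0.03209  -0.03209
  eq          0.272     4.317    0.8294 3.4080e-05
  solve Keq expr → x = -0.01604; check Q = 3.1930e-06
Then add 0.0103 M of D.
Step 2:
                  B         E         G         D
  init        0.272     4.317    0.8294   0.01033
  Δ         0.01544  -0.01544   -0.0103   -0.0103
  eq         0.2875     4.301    0.8191 3.7690e-05
  solve Keq expr → x = -0.005148; check Q = 3.1930e-06

Q₀ = 5.674; Q > K (proceeds reverse)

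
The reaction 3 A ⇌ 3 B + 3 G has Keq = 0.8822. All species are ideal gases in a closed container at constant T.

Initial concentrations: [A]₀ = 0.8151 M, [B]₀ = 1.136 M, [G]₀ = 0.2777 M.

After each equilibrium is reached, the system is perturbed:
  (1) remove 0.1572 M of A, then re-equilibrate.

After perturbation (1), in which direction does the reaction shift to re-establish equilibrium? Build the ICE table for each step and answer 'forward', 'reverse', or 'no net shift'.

Q₀ = 0.05797 vs Keq = 0.8822 ⇒ Q<K, forward
Step 1:
                    A           B           G
  init         0.8151       1.136      0.2777
  Δ           -0.1825      0.1825      0.1825
  eq           0.6326       1.318      0.4602
  solve Keq expr → x = 0.06083; check Q = 0.8822
Then remove 0.1572 M of A.
Step 2:
                    A           B           G
  init         0.4754       1.318      0.4602
  Δ           0.05622    -0.05622    -0.05622
  eq           0.5316       1.262       0.404
  solve Keq expr → x = -0.01874; check Q = 0.8822

Direction: reverse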